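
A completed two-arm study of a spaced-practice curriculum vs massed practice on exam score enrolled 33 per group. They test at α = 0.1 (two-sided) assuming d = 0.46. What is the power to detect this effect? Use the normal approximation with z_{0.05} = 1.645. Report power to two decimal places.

power ≈ 0.59

For two equal groups, power = Φ(d·√(n/2) − z_{α/2}).
d·√(n/2) = 0.46 × √(33/2) = 0.46 × 4.062 = 1.869.
z_β = 1.869 − 1.645 = 0.224.
Power = Φ(0.224) = 0.588.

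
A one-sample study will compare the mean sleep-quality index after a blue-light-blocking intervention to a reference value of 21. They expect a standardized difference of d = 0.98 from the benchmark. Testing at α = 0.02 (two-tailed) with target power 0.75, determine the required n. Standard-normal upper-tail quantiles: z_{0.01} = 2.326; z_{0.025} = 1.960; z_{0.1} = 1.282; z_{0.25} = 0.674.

n = 10

For a one-sample test: n = ((z_{α/2} + z_β) / d)².
z_{α/2} + z_β = 2.326 + 0.674 = 3.000.
n = (3.000 / 0.98)² = 3.061² = 9.37.
Round up.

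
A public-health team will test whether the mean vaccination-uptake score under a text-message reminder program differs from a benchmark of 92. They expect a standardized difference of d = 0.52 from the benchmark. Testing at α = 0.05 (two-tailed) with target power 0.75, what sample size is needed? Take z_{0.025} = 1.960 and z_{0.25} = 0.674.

n = 26

For a one-sample test: n = ((z_{α/2} + z_β) / d)².
z_{α/2} + z_β = 1.960 + 0.674 = 2.634.
n = (2.634 / 0.52)² = 5.065² = 25.66.
Round up.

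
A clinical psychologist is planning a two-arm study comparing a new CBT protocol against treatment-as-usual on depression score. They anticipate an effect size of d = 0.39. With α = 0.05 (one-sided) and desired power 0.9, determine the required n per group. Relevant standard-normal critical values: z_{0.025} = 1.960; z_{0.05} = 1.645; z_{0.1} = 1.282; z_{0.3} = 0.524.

n = 113 per group

For two independent groups with equal n: n = 2·((z_{α} + z_β) / d)².
z_{α} + z_β = 1.645 + 1.282 = 2.927.
n = 2 × (2.927 / 0.39)² = 2 × 7.505² = 2 × 56.33 = 112.7.
Round up to the next whole participant.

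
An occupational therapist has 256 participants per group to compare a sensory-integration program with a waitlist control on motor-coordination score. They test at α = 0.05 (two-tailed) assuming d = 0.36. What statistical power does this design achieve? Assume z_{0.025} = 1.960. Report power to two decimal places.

For two equal groups, power = Φ(d·√(n/2) − z_{α/2}).
d·√(n/2) = 0.36 × √(256/2) = 0.36 × 11.314 = 4.073.
z_β = 4.073 − 1.960 = 2.113.
Power = Φ(2.113) = 0.983.

power ≈ 0.98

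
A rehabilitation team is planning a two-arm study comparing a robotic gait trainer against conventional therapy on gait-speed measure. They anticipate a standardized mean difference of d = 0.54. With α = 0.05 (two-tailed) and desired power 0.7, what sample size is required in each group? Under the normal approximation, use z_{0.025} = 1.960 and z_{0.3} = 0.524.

n = 43 per group

For two independent groups with equal n: n = 2·((z_{α/2} + z_β) / d)².
z_{α/2} + z_β = 1.960 + 0.524 = 2.484.
n = 2 × (2.484 / 0.54)² = 2 × 4.600² = 2 × 21.16 = 42.3.
Round up to the next whole participant.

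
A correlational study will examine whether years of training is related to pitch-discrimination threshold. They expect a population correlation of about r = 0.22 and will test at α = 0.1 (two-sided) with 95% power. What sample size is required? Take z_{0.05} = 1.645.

n = 220

Fisher's z: C = ½·ln((1+r)/(1−r)) = ½·ln(1.5641) = 0.2237.
n = ((z_{α/2} + z_β)/C)² + 3.
(1.645 + 1.645) / 0.2237 = 3.290 / 0.2237 = 14.707.
n = 14.707² + 3 = 216.30 + 3 = 219.3.
Round up.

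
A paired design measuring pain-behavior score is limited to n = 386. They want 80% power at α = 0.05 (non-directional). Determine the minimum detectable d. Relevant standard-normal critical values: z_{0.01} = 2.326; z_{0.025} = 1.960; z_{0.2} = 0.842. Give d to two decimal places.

d_min ≈ 0.14

For a single sample (or paired design) of n = 386: d_min = (z_{α/2} + z_β)/√n.
z-sum = 1.960 + 0.842 = 2.802.
d_min = 2.802 / √386 = 2.802 / 19.647 = 0.143.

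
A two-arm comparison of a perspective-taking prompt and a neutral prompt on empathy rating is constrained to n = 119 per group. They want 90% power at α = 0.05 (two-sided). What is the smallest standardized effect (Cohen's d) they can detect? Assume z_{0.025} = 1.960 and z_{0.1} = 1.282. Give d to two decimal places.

d_min ≈ 0.42

For two independent groups of n = 119 each: d_min = (z_{α/2} + z_β)·√(2/n).
z-sum = 1.960 + 1.282 = 3.242.
d_min = 3.242 × √(2/119) = 3.242 × 0.1296 = 0.420.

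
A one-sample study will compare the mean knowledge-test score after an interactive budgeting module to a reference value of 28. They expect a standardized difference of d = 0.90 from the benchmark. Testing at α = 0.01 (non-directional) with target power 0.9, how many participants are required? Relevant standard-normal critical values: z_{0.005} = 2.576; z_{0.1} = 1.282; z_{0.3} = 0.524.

For a one-sample test: n = ((z_{α/2} + z_β) / d)².
z_{α/2} + z_β = 2.576 + 1.282 = 3.858.
n = (3.858 / 0.90)² = 4.287² = 18.38.
Round up.

n = 19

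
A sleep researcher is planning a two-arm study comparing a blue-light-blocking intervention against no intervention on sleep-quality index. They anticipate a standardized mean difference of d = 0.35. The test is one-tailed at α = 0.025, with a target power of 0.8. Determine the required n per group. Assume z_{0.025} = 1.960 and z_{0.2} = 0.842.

For two independent groups with equal n: n = 2·((z_{α} + z_β) / d)².
z_{α} + z_β = 1.960 + 0.842 = 2.802.
n = 2 × (2.802 / 0.35)² = 2 × 8.006² = 2 × 64.09 = 128.2.
Round up to the next whole participant.

n = 129 per group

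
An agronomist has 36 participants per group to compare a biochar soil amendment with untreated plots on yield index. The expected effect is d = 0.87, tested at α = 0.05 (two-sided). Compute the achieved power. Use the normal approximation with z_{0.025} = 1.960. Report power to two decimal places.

For two equal groups, power = Φ(d·√(n/2) − z_{α/2}).
d·√(n/2) = 0.87 × √(36/2) = 0.87 × 4.243 = 3.691.
z_β = 3.691 − 1.960 = 1.731.
Power = Φ(1.731) = 0.958.

power ≈ 0.96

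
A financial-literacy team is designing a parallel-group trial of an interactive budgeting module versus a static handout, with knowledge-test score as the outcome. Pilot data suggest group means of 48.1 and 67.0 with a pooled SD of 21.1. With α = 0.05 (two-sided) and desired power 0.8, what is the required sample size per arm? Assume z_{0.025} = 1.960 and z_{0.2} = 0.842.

Cohen's d = |M₁ − M₂| / SD_pooled = |48.1 − 67.0| / 21.1 = 18.9 / 21.1 = 0.896.
For two independent groups with equal n: n = 2·((z_{α/2} + z_β) / d)².
z_{α/2} + z_β = 1.960 + 0.842 = 2.802.
n = 2 × (2.802 / 0.896)² = 2 × 3.127² = 2 × 9.78 = 19.6.
Round up to the next whole participant.

n = 20 per group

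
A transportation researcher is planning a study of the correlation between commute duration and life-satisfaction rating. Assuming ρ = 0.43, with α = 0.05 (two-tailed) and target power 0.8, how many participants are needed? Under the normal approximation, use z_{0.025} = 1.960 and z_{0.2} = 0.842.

Fisher's z: C = ½·ln((1+r)/(1−r)) = ½·ln(2.5088) = 0.4599.
n = ((z_{α/2} + z_β)/C)² + 3.
(1.960 + 0.842) / 0.4599 = 2.802 / 0.4599 = 6.093.
n = 6.093² + 3 = 37.12 + 3 = 40.1.
Round up.

n = 41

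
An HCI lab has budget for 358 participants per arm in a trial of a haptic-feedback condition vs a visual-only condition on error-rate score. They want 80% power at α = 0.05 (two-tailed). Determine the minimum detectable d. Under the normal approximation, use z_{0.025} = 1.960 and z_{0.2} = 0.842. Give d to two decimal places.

For two independent groups of n = 358 each: d_min = (z_{α/2} + z_β)·√(2/n).
z-sum = 1.960 + 0.842 = 2.802.
d_min = 2.802 × √(2/358) = 2.802 × 0.0747 = 0.209.

d_min ≈ 0.21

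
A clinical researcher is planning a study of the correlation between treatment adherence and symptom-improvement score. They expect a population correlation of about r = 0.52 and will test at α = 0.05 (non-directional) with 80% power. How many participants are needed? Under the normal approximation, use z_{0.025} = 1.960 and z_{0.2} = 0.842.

Fisher's z: C = ½·ln((1+r)/(1−r)) = ½·ln(3.1667) = 0.5763.
n = ((z_{α/2} + z_β)/C)² + 3.
(1.960 + 0.842) / 0.5763 = 2.802 / 0.5763 = 4.862.
n = 4.862² + 3 = 23.64 + 3 = 26.6.
Round up.

n = 27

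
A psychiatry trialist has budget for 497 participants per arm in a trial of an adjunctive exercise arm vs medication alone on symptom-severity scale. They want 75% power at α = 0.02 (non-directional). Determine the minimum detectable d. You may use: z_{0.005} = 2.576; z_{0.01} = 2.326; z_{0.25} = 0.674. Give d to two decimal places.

d_min ≈ 0.19

For two independent groups of n = 497 each: d_min = (z_{α/2} + z_β)·√(2/n).
z-sum = 2.326 + 0.674 = 3.000.
d_min = 3.000 × √(2/497) = 3.000 × 0.0634 = 0.190.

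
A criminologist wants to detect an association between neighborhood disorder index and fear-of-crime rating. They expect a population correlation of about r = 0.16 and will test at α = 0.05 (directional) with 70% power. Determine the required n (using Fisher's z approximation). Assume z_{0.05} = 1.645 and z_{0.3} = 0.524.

Fisher's z: C = ½·ln((1+r)/(1−r)) = ½·ln(1.3810) = 0.1614.
n = ((z_{α} + z_β)/C)² + 3.
(1.645 + 0.524) / 0.1614 = 2.169 / 0.1614 = 13.439.
n = 13.439² + 3 = 180.60 + 3 = 183.6.
Round up.

n = 184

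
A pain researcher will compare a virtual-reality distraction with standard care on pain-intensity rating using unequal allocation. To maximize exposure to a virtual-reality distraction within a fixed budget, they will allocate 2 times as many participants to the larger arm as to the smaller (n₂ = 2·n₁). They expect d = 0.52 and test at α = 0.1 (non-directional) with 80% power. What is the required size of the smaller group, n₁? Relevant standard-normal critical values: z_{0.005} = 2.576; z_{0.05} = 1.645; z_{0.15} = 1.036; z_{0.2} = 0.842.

With allocation ratio k = n₂/n₁ = 2, Var(x̄₁−x̄₂) = σ²(1/n₁ + 1/(k·n₁)) = σ²·(k+1)/(k·n₁).
So n₁ = (1 + 1/k)·((z_{α/2} + z_β)/d)² = 1.500 × (2.487/0.52)².
n₁ = 1.500 × 22.87 = 34.3.
Round up: n₁ = 35, giving n₂ = 2 × 35 = 70.

n₁ = 35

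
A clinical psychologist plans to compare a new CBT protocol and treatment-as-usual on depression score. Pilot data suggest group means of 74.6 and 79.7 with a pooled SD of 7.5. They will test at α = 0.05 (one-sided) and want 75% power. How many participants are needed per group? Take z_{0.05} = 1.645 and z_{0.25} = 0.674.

n = 24 per group

Cohen's d = |M₁ − M₂| / SD_pooled = |74.6 − 79.7| / 7.5 = 5.1 / 7.5 = 0.680.
For two independent groups with equal n: n = 2·((z_{α} + z_β) / d)².
z_{α} + z_β = 1.645 + 0.674 = 2.319.
n = 2 × (2.319 / 0.680)² = 2 × 3.410² = 2 × 11.63 = 23.3.
Round up to the next whole participant.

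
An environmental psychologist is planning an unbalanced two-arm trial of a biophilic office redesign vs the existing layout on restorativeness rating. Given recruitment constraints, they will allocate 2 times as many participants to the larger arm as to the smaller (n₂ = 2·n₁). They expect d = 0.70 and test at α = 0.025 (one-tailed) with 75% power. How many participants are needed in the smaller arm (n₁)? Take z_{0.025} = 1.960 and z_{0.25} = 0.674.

With allocation ratio k = n₂/n₁ = 2, Var(x̄₁−x̄₂) = σ²(1/n₁ + 1/(k·n₁)) = σ²·(k+1)/(k·n₁).
So n₁ = (1 + 1/k)·((z_{α} + z_β)/d)² = 1.500 × (2.634/0.70)².
n₁ = 1.500 × 14.16 = 21.2.
Round up: n₁ = 22, giving n₂ = 2 × 22 = 44.

n₁ = 22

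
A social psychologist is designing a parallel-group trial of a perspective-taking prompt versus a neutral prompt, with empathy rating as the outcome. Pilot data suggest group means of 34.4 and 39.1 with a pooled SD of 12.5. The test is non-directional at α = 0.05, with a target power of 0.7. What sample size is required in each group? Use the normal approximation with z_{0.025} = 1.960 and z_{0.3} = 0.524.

Cohen's d = |M₁ − M₂| / SD_pooled = |34.4 − 39.1| / 12.5 = 4.7 / 12.5 = 0.376.
For two independent groups with equal n: n = 2·((z_{α/2} + z_β) / d)².
z_{α/2} + z_β = 1.960 + 0.524 = 2.484.
n = 2 × (2.484 / 0.376)² = 2 × 6.606² = 2 × 43.64 = 87.3.
Round up to the next whole participant.

n = 88 per group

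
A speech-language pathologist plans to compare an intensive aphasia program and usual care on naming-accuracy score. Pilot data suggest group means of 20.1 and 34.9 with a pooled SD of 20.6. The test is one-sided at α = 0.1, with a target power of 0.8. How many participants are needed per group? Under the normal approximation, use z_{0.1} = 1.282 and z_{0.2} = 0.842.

n = 18 per group

Cohen's d = |M₁ − M₂| / SD_pooled = |20.1 − 34.9| / 20.6 = 14.8 / 20.6 = 0.718.
For two independent groups with equal n: n = 2·((z_{α} + z_β) / d)².
z_{α} + z_β = 1.282 + 0.842 = 2.124.
n = 2 × (2.124 / 0.718)² = 2 × 2.958² = 2 × 8.75 = 17.5.
Round up to the next whole participant.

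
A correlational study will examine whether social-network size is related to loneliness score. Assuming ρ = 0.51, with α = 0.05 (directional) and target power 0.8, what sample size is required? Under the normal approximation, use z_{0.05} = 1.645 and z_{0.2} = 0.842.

n = 23

Fisher's z: C = ½·ln((1+r)/(1−r)) = ½·ln(3.0816) = 0.5627.
n = ((z_{α} + z_β)/C)² + 3.
(1.645 + 0.842) / 0.5627 = 2.487 / 0.5627 = 4.420.
n = 4.420² + 3 = 19.53 + 3 = 22.5.
Round up.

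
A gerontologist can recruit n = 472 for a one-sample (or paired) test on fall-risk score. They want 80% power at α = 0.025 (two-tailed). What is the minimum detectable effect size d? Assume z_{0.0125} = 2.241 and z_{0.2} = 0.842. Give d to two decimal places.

d_min ≈ 0.14

For a single sample (or paired design) of n = 472: d_min = (z_{α/2} + z_β)/√n.
z-sum = 2.241 + 0.842 = 3.083.
d_min = 3.083 / √472 = 3.083 / 21.726 = 0.142.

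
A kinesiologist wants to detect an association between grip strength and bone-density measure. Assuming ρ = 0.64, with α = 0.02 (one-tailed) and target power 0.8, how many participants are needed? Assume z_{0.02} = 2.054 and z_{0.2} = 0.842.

n = 18

Fisher's z: C = ½·ln((1+r)/(1−r)) = ½·ln(4.5556) = 0.7582.
n = ((z_{α} + z_β)/C)² + 3.
(2.054 + 0.842) / 0.7582 = 2.896 / 0.7582 = 3.820.
n = 3.820² + 3 = 14.59 + 3 = 17.6.
Round up.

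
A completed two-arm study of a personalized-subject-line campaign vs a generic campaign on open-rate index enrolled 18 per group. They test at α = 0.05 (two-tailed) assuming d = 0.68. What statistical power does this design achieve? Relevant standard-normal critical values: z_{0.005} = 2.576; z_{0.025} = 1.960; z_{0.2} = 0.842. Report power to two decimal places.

For two equal groups, power = Φ(d·√(n/2) − z_{α/2}).
d·√(n/2) = 0.68 × √(18/2) = 0.68 × 3.000 = 2.040.
z_β = 2.040 − 1.960 = 0.080.
Power = Φ(0.080) = 0.532.

power ≈ 0.53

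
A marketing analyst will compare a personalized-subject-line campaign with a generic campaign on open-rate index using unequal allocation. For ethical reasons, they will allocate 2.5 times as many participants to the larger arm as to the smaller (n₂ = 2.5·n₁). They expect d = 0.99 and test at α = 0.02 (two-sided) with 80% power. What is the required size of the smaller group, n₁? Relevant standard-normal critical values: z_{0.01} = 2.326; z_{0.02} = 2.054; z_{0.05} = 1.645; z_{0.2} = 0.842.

n₁ = 15

With allocation ratio k = n₂/n₁ = 2.5, Var(x̄₁−x̄₂) = σ²(1/n₁ + 1/(k·n₁)) = σ²·(k+1)/(k·n₁).
So n₁ = (1 + 1/k)·((z_{α/2} + z_β)/d)² = 1.400 × (3.168/0.99)².
n₁ = 1.400 × 10.24 = 14.3.
Round up: n₁ = 15, giving n₂ = ⌈2.5 × 15⌉ = ⌈37.5⌉ = 38.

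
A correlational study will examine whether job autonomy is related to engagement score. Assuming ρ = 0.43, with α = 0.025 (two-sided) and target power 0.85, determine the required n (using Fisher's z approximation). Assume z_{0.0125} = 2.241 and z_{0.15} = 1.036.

n = 54

Fisher's z: C = ½·ln((1+r)/(1−r)) = ½·ln(2.5088) = 0.4599.
n = ((z_{α/2} + z_β)/C)² + 3.
(2.241 + 1.036) / 0.4599 = 3.277 / 0.4599 = 7.125.
n = 7.125² + 3 = 50.77 + 3 = 53.8.
Round up.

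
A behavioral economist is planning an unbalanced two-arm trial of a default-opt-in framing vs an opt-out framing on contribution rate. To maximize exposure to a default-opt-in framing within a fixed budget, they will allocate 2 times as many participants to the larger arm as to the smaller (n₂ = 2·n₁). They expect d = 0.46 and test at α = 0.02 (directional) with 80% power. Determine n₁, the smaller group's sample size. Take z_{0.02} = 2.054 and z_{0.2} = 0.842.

n₁ = 60

With allocation ratio k = n₂/n₁ = 2, Var(x̄₁−x̄₂) = σ²(1/n₁ + 1/(k·n₁)) = σ²·(k+1)/(k·n₁).
So n₁ = (1 + 1/k)·((z_{α} + z_β)/d)² = 1.500 × (2.896/0.46)².
n₁ = 1.500 × 39.64 = 59.5.
Round up: n₁ = 60, giving n₂ = 2 × 60 = 120.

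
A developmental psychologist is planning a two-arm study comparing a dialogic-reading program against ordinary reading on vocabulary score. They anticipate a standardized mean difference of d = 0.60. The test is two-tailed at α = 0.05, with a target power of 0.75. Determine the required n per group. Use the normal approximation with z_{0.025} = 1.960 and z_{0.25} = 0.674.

For two independent groups with equal n: n = 2·((z_{α/2} + z_β) / d)².
z_{α/2} + z_β = 1.960 + 0.674 = 2.634.
n = 2 × (2.634 / 0.60)² = 2 × 4.390² = 2 × 19.27 = 38.5.
Round up to the next whole participant.

n = 39 per group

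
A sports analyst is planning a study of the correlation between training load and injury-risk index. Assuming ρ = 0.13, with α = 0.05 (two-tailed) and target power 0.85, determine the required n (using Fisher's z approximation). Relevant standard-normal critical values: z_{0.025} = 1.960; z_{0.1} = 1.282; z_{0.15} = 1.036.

Fisher's z: C = ½·ln((1+r)/(1−r)) = ½·ln(1.2989) = 0.1307.
n = ((z_{α/2} + z_β)/C)² + 3.
(1.960 + 1.036) / 0.1307 = 2.996 / 0.1307 = 22.923.
n = 22.923² + 3 = 525.45 + 3 = 528.5.
Round up.

n = 529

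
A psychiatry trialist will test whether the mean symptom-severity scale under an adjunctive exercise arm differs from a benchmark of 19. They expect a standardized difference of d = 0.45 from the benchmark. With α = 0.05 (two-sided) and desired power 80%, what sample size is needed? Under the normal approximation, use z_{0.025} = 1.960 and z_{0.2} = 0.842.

For a one-sample test: n = ((z_{α/2} + z_β) / d)².
z_{α/2} + z_β = 1.960 + 0.842 = 2.802.
n = (2.802 / 0.45)² = 6.227² = 38.77.
Round up.

n = 39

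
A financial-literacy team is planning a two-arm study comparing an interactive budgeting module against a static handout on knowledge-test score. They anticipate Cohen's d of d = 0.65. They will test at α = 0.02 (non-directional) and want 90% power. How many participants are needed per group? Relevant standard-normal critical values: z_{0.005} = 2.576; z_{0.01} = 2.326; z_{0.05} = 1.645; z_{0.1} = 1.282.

For two independent groups with equal n: n = 2·((z_{α/2} + z_β) / d)².
z_{α/2} + z_β = 2.326 + 1.282 = 3.608.
n = 2 × (3.608 / 0.65)² = 2 × 5.551² = 2 × 30.81 = 61.6.
Round up to the next whole participant.

n = 62 per group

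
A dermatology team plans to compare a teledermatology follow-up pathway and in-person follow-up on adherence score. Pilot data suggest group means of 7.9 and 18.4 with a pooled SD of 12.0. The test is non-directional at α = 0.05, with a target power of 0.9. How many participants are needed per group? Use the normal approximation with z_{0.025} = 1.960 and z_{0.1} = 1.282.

n = 28 per group

Cohen's d = |M₁ − M₂| / SD_pooled = |7.9 − 18.4| / 12.0 = 10.5 / 12.0 = 0.875.
For two independent groups with equal n: n = 2·((z_{α/2} + z_β) / d)².
z_{α/2} + z_β = 1.960 + 1.282 = 3.242.
n = 2 × (3.242 / 0.875)² = 2 × 3.705² = 2 × 13.73 = 27.5.
Round up to the next whole participant.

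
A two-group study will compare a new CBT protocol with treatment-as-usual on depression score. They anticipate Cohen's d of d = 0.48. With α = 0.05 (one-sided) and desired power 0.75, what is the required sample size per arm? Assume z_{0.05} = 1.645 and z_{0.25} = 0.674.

n = 47 per group

For two independent groups with equal n: n = 2·((z_{α} + z_β) / d)².
z_{α} + z_β = 1.645 + 0.674 = 2.319.
n = 2 × (2.319 / 0.48)² = 2 × 4.831² = 2 × 23.34 = 46.7.
Round up to the next whole participant.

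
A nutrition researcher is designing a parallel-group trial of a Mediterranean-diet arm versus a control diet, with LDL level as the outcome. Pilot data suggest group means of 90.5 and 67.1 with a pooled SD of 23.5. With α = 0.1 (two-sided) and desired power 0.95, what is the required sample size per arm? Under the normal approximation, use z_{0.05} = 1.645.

n = 22 per group

Cohen's d = |M₁ − M₂| / SD_pooled = |90.5 − 67.1| / 23.5 = 23.4 / 23.5 = 0.996.
For two independent groups with equal n: n = 2·((z_{α/2} + z_β) / d)².
z_{α/2} + z_β = 1.645 + 1.645 = 3.290.
n = 2 × (3.290 / 0.996)² = 2 × 3.303² = 2 × 10.91 = 21.8.
Round up to the next whole participant.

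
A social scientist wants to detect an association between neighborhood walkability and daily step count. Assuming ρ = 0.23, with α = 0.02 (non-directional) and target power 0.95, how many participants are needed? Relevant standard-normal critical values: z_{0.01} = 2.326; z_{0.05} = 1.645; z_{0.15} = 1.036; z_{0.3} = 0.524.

n = 291

Fisher's z: C = ½·ln((1+r)/(1−r)) = ½·ln(1.5974) = 0.2342.
n = ((z_{α/2} + z_β)/C)² + 3.
(2.326 + 1.645) / 0.2342 = 3.971 / 0.2342 = 16.956.
n = 16.956² + 3 = 287.49 + 3 = 290.5.
Round up.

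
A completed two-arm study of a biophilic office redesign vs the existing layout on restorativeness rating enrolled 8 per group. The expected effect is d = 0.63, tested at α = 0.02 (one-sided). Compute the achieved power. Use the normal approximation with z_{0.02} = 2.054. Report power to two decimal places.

For two equal groups, power = Φ(d·√(n/2) − z_{α}).
d·√(n/2) = 0.63 × √(8/2) = 0.63 × 2.000 = 1.260.
z_β = 1.260 − 2.054 = -0.794.
Power = Φ(-0.794) = 0.214.

power ≈ 0.21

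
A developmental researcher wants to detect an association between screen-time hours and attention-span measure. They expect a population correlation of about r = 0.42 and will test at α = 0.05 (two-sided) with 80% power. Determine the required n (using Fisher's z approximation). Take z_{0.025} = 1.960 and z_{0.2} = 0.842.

n = 43

Fisher's z: C = ½·ln((1+r)/(1−r)) = ½·ln(2.4483) = 0.4477.
n = ((z_{α/2} + z_β)/C)² + 3.
(1.960 + 0.842) / 0.4477 = 2.802 / 0.4477 = 6.259.
n = 6.259² + 3 = 39.17 + 3 = 42.2.
Round up.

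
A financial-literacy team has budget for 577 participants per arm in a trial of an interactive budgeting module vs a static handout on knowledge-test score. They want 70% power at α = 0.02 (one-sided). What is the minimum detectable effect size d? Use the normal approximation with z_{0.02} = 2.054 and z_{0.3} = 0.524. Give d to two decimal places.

For two independent groups of n = 577 each: d_min = (z_{α} + z_β)·√(2/n).
z-sum = 2.054 + 0.524 = 2.578.
d_min = 2.578 × √(2/577) = 2.578 × 0.0589 = 0.152.

d_min ≈ 0.15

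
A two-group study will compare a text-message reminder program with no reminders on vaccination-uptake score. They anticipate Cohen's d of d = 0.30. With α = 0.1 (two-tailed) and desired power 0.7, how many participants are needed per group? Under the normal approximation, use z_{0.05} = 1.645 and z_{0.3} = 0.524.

n = 105 per group

For two independent groups with equal n: n = 2·((z_{α/2} + z_β) / d)².
z_{α/2} + z_β = 1.645 + 0.524 = 2.169.
n = 2 × (2.169 / 0.30)² = 2 × 7.230² = 2 × 52.27 = 104.5.
Round up to the next whole participant.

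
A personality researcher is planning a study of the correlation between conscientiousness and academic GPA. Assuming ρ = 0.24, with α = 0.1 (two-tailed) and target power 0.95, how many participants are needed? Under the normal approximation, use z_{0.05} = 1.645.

Fisher's z: C = ½·ln((1+r)/(1−r)) = ½·ln(1.6316) = 0.2448.
n = ((z_{α/2} + z_β)/C)² + 3.
(1.645 + 1.645) / 0.2448 = 3.290 / 0.2448 = 13.440.
n = 13.440² + 3 = 180.62 + 3 = 183.6.
Round up.

n = 184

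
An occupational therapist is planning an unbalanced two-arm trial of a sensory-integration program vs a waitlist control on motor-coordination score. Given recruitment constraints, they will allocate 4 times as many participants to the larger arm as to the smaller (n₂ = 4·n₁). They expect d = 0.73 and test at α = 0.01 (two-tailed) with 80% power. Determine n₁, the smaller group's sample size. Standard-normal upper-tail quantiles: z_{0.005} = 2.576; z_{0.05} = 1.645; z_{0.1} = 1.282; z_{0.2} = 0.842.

n₁ = 28

With allocation ratio k = n₂/n₁ = 4, Var(x̄₁−x̄₂) = σ²(1/n₁ + 1/(k·n₁)) = σ²·(k+1)/(k·n₁).
So n₁ = (1 + 1/k)·((z_{α/2} + z_β)/d)² = 1.250 × (3.418/0.73)².
n₁ = 1.250 × 21.92 = 27.4.
Round up: n₁ = 28, giving n₂ = 4 × 28 = 112.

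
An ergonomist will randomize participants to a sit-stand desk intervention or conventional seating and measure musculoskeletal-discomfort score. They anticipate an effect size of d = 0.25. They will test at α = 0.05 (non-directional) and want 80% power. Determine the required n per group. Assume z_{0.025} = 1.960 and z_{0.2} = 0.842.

n = 252 per group

For two independent groups with equal n: n = 2·((z_{α/2} + z_β) / d)².
z_{α/2} + z_β = 1.960 + 0.842 = 2.802.
n = 2 × (2.802 / 0.25)² = 2 × 11.208² = 2 × 125.62 = 251.2.
Round up to the next whole participant.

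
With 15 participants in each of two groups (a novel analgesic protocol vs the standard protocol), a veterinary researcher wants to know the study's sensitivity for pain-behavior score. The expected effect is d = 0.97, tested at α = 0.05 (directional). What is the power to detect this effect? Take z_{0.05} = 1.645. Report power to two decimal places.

For two equal groups, power = Φ(d·√(n/2) − z_{α}).
d·√(n/2) = 0.97 × √(15/2) = 0.97 × 2.739 = 2.656.
z_β = 2.656 − 1.645 = 1.011.
Power = Φ(1.011) = 0.844.

power ≈ 0.84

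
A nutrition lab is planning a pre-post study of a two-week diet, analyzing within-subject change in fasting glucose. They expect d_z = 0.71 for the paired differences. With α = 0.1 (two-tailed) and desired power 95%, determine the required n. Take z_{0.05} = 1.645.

For a paired (one-sample on differences) test: n = ((z_{α/2} + z_β) / d)².
z_{α/2} + z_β = 1.645 + 1.645 = 3.290.
n = (3.290 / 0.71)² = 4.634² = 21.47.
Round up.

n = 22 pairs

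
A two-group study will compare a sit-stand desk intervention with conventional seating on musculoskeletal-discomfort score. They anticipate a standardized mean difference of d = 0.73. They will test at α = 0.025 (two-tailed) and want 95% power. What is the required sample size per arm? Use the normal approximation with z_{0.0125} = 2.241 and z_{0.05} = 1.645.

For two independent groups with equal n: n = 2·((z_{α/2} + z_β) / d)².
z_{α/2} + z_β = 2.241 + 1.645 = 3.886.
n = 2 × (3.886 / 0.73)² = 2 × 5.323² = 2 × 28.34 = 56.7.
Round up to the next whole participant.

n = 57 per group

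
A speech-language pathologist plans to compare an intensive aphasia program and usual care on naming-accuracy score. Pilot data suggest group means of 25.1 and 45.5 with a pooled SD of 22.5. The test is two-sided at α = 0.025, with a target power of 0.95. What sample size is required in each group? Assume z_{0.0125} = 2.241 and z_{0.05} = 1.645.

n = 37 per group

Cohen's d = |M₁ − M₂| / SD_pooled = |25.1 − 45.5| / 22.5 = 20.4 / 22.5 = 0.907.
For two independent groups with equal n: n = 2·((z_{α/2} + z_β) / d)².
z_{α/2} + z_β = 2.241 + 1.645 = 3.886.
n = 2 × (3.886 / 0.907)² = 2 × 4.284² = 2 × 18.36 = 36.7.
Round up to the next whole participant.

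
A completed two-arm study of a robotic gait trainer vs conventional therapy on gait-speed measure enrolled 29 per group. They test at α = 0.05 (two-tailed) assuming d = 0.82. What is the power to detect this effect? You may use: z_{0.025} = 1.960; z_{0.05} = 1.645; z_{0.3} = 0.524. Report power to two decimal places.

power ≈ 0.88

For two equal groups, power = Φ(d·√(n/2) − z_{α/2}).
d·√(n/2) = 0.82 × √(29/2) = 0.82 × 3.808 = 3.122.
z_β = 3.122 − 1.960 = 1.162.
Power = Φ(1.162) = 0.877.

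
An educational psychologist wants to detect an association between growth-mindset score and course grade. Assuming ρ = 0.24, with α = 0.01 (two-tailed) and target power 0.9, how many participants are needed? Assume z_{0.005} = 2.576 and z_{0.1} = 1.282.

n = 252

Fisher's z: C = ½·ln((1+r)/(1−r)) = ½·ln(1.6316) = 0.2448.
n = ((z_{α/2} + z_β)/C)² + 3.
(2.576 + 1.282) / 0.2448 = 3.858 / 0.2448 = 15.760.
n = 15.760² + 3 = 248.37 + 3 = 251.4.
Round up.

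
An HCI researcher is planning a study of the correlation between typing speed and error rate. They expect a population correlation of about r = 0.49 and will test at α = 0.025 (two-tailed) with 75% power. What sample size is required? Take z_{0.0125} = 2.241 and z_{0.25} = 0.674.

Fisher's z: C = ½·ln((1+r)/(1−r)) = ½·ln(2.9216) = 0.5361.
n = ((z_{α/2} + z_β)/C)² + 3.
(2.241 + 0.674) / 0.5361 = 2.915 / 0.5361 = 5.437.
n = 5.437² + 3 = 29.57 + 3 = 32.6.
Round up.

n = 33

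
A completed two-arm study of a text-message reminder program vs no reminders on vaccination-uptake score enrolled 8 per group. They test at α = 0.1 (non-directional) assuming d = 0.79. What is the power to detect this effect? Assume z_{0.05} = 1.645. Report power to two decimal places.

For two equal groups, power = Φ(d·√(n/2) − z_{α/2}).
d·√(n/2) = 0.79 × √(8/2) = 0.79 × 2.000 = 1.580.
z_β = 1.580 − 1.645 = -0.065.
Power = Φ(-0.065) = 0.474.

power ≈ 0.47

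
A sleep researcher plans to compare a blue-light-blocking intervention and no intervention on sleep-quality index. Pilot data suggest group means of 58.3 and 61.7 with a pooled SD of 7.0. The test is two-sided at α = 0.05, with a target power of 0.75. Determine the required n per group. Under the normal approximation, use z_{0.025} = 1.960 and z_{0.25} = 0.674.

Cohen's d = |M₁ − M₂| / SD_pooled = |58.3 − 61.7| / 7.0 = 3.4 / 7.0 = 0.486.
For two independent groups with equal n: n = 2·((z_{α/2} + z_β) / d)².
z_{α/2} + z_β = 1.960 + 0.674 = 2.634.
n = 2 × (2.634 / 0.486)² = 2 × 5.420² = 2 × 29.37 = 58.7.
Round up to the next whole participant.

n = 59 per group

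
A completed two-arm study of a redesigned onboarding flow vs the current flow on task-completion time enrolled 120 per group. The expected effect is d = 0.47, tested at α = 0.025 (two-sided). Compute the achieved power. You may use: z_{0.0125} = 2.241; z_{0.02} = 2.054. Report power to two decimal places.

power ≈ 0.92

For two equal groups, power = Φ(d·√(n/2) − z_{α/2}).
d·√(n/2) = 0.47 × √(120/2) = 0.47 × 7.746 = 3.641.
z_β = 3.641 − 2.241 = 1.400.
Power = Φ(1.400) = 0.919.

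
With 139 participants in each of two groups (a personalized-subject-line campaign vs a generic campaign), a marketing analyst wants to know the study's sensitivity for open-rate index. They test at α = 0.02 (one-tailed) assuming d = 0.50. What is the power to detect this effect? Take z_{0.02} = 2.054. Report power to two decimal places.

power ≈ 0.98

For two equal groups, power = Φ(d·√(n/2) − z_{α}).
d·√(n/2) = 0.50 × √(139/2) = 0.50 × 8.337 = 4.168.
z_β = 4.168 − 2.054 = 2.114.
Power = Φ(2.114) = 0.983.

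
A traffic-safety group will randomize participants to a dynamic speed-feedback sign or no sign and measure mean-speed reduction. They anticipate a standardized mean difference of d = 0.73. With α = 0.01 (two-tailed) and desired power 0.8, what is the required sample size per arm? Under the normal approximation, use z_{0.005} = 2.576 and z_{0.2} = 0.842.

For two independent groups with equal n: n = 2·((z_{α/2} + z_β) / d)².
z_{α/2} + z_β = 2.576 + 0.842 = 3.418.
n = 2 × (3.418 / 0.73)² = 2 × 4.682² = 2 × 21.92 = 43.8.
Round up to the next whole participant.

n = 44 per group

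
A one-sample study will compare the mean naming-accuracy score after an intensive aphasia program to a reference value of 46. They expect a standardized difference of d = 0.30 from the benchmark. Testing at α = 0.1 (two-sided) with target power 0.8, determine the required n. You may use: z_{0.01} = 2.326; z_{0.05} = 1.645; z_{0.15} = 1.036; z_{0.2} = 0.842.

n = 69

For a one-sample test: n = ((z_{α/2} + z_β) / d)².
z_{α/2} + z_β = 1.645 + 0.842 = 2.487.
n = (2.487 / 0.30)² = 8.290² = 68.72.
Round up.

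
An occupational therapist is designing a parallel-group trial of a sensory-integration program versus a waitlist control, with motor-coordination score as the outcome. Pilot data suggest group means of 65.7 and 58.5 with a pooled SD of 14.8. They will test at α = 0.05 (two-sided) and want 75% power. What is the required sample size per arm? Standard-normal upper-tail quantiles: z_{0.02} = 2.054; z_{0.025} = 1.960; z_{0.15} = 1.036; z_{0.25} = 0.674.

n = 59 per group

Cohen's d = |M₁ − M₂| / SD_pooled = |65.7 − 58.5| / 14.8 = 7.2 / 14.8 = 0.486.
For two independent groups with equal n: n = 2·((z_{α/2} + z_β) / d)².
z_{α/2} + z_β = 1.960 + 0.674 = 2.634.
n = 2 × (2.634 / 0.486)² = 2 × 5.420² = 2 × 29.37 = 58.7.
Round up to the next whole participant.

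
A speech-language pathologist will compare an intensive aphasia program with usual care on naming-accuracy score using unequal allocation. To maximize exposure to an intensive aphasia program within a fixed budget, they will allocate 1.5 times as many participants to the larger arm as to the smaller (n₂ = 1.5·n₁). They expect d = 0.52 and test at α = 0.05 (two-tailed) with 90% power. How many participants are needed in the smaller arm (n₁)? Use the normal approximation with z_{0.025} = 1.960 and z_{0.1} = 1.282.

With allocation ratio k = n₂/n₁ = 1.5, Var(x̄₁−x̄₂) = σ²(1/n₁ + 1/(k·n₁)) = σ²·(k+1)/(k·n₁).
So n₁ = (1 + 1/k)·((z_{α/2} + z_β)/d)² = 1.667 × (3.242/0.52)².
n₁ = 1.667 × 38.87 = 64.8.
Round up: n₁ = 65, giving n₂ = ⌈1.5 × 65⌉ = ⌈97.5⌉ = 98.

n₁ = 65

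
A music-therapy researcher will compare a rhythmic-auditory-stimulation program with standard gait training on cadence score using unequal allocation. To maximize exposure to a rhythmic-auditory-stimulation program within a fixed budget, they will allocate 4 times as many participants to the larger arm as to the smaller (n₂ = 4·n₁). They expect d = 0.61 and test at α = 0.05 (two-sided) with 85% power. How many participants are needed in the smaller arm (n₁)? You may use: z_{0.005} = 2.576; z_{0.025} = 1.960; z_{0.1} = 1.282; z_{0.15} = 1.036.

n₁ = 31

With allocation ratio k = n₂/n₁ = 4, Var(x̄₁−x̄₂) = σ²(1/n₁ + 1/(k·n₁)) = σ²·(k+1)/(k·n₁).
So n₁ = (1 + 1/k)·((z_{α/2} + z_β)/d)² = 1.250 × (2.996/0.61)².
n₁ = 1.250 × 24.12 = 30.2.
Round up: n₁ = 31, giving n₂ = 4 × 31 = 124.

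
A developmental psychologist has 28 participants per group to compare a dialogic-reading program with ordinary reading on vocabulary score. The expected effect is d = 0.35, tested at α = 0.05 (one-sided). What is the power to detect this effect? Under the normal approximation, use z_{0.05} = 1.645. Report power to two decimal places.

For two equal groups, power = Φ(d·√(n/2) − z_{α}).
d·√(n/2) = 0.35 × √(28/2) = 0.35 × 3.742 = 1.310.
z_β = 1.310 − 1.645 = -0.335.
Power = Φ(-0.335) = 0.369.

power ≈ 0.37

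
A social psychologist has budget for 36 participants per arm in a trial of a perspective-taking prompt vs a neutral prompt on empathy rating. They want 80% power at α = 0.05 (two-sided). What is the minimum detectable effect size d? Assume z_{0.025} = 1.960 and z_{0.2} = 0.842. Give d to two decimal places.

For two independent groups of n = 36 each: d_min = (z_{α/2} + z_β)·√(2/n).
z-sum = 1.960 + 0.842 = 2.802.
d_min = 2.802 × √(2/36) = 2.802 × 0.2357 = 0.660.

d_min ≈ 0.66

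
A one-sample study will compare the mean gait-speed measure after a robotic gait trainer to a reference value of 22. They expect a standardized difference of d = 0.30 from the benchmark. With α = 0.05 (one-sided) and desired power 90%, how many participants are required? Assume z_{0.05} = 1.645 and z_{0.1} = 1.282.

n = 96

For a one-sample test: n = ((z_{α} + z_β) / d)².
z_{α} + z_β = 1.645 + 1.282 = 2.927.
n = (2.927 / 0.30)² = 9.757² = 95.19.
Round up.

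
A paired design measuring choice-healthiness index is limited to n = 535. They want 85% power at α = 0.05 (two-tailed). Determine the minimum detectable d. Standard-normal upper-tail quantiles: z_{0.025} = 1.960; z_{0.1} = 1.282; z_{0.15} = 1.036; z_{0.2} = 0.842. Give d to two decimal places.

d_min ≈ 0.13

For a single sample (or paired design) of n = 535: d_min = (z_{α/2} + z_β)/√n.
z-sum = 1.960 + 1.036 = 2.996.
d_min = 2.996 / √535 = 2.996 / 23.130 = 0.130.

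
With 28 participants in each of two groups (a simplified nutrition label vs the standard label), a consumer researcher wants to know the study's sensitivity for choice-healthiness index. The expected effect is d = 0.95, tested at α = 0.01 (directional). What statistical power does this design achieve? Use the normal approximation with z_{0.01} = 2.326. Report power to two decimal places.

power ≈ 0.89

For two equal groups, power = Φ(d·√(n/2) − z_{α}).
d·√(n/2) = 0.95 × √(28/2) = 0.95 × 3.742 = 3.555.
z_β = 3.555 − 2.326 = 1.229.
Power = Φ(1.229) = 0.890.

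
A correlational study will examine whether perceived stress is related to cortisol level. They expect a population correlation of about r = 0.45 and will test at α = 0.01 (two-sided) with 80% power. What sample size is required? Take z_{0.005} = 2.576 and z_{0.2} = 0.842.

n = 53

Fisher's z: C = ½·ln((1+r)/(1−r)) = ½·ln(2.6364) = 0.4847.
n = ((z_{α/2} + z_β)/C)² + 3.
(2.576 + 0.842) / 0.4847 = 3.418 / 0.4847 = 7.052.
n = 7.052² + 3 = 49.73 + 3 = 52.7.
Round up.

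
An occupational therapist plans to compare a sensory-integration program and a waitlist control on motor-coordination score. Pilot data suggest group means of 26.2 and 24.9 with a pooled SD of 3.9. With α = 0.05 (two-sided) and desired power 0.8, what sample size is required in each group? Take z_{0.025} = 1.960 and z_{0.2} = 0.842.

Cohen's d = |M₁ − M₂| / SD_pooled = |26.2 − 24.9| / 3.9 = 1.3 / 3.9 = 0.333.
For two independent groups with equal n: n = 2·((z_{α/2} + z_β) / d)².
z_{α/2} + z_β = 1.960 + 0.842 = 2.802.
n = 2 × (2.802 / 0.333)² = 2 × 8.414² = 2 × 70.80 = 141.6.
Round up to the next whole participant.

n = 142 per group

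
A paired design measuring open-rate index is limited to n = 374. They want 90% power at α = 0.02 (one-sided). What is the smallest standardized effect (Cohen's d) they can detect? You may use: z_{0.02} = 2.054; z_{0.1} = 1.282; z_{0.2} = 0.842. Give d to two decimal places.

For a single sample (or paired design) of n = 374: d_min = (z_{α} + z_β)/√n.
z-sum = 2.054 + 1.282 = 3.336.
d_min = 3.336 / √374 = 3.336 / 19.339 = 0.173.

d_min ≈ 0.17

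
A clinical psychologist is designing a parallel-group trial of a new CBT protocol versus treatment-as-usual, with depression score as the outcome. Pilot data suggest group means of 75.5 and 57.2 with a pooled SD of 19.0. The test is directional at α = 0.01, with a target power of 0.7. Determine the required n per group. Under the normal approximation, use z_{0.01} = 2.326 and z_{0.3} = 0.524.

Cohen's d = |M₁ − M₂| / SD_pooled = |75.5 − 57.2| / 19.0 = 18.3 / 19.0 = 0.963.
For two independent groups with equal n: n = 2·((z_{α} + z_β) / d)².
z_{α} + z_β = 2.326 + 0.524 = 2.850.
n = 2 × (2.850 / 0.963)² = 2 × 2.960² = 2 × 8.76 = 17.5.
Round up to the next whole participant.

n = 18 per group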